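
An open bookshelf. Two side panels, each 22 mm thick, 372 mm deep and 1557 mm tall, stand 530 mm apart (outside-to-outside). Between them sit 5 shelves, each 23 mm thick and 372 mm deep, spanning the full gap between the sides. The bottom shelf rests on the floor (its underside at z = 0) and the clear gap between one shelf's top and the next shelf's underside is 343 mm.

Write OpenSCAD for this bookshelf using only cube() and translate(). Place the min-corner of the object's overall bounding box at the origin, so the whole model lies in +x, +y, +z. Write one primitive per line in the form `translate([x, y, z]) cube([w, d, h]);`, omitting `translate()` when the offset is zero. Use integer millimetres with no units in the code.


cube([22, 372, 1557]);
translate([508, 0, 0]) cube([22, 372, 1557]);
translate([22, 0, 0]) cube([486, 372, 23]);
translate([22, 0, 366]) cube([486, 372, 23]);
translate([22, 0, 732]) cube([486, 372, 23]);
translate([22, 0, 1098]) cube([486, 372, 23]);
translate([22, 0, 1464]) cube([486, 372, 23]);


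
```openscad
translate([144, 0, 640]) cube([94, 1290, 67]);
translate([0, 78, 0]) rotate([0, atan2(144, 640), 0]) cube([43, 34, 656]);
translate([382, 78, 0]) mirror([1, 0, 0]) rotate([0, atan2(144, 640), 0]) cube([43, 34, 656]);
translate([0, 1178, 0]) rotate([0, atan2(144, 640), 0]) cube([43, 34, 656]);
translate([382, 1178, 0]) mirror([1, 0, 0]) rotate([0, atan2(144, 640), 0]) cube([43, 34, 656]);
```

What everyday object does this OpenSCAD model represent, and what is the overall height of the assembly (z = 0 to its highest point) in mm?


A sawhorse. The overall height is 707 mm.

A beam across two mirrored pairs of raked legs — a sawhorse. The beam's underside is at z = 640 (matching the legs' vertical rise in atan2(144, 640)) and the beam is 67 mm tall, so its top is at 640 + 67 = 707 mm. The raked legs top out at the beam's underside, so that is the highest point.


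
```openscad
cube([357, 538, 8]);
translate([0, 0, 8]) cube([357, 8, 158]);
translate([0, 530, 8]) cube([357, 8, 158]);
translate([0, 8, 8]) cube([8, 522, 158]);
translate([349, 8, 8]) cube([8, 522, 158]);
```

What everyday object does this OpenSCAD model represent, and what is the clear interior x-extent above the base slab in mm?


An open box. The internal width is 341 mm.

A 357×538 base slab with four walls standing on it — an open box. The base is 357 mm wide and the walls are 8 mm thick, so the internal width is 357 − 2 × 8 = 341 mm.


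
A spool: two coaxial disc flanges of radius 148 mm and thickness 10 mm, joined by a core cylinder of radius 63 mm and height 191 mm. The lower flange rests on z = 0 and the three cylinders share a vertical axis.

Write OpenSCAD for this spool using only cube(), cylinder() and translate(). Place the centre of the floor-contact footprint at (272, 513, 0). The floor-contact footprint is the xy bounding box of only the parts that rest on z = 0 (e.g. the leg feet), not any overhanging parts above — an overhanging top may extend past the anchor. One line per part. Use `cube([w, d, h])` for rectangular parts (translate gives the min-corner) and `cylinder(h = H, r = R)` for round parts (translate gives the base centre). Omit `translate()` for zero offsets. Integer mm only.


translate([272, 513, 0]) cylinder(h = 10, r = 148);
translate([272, 513, 10]) cylinder(h = 191, r = 63);
translate([272, 513, 201]) cylinder(h = 10, r = 148);


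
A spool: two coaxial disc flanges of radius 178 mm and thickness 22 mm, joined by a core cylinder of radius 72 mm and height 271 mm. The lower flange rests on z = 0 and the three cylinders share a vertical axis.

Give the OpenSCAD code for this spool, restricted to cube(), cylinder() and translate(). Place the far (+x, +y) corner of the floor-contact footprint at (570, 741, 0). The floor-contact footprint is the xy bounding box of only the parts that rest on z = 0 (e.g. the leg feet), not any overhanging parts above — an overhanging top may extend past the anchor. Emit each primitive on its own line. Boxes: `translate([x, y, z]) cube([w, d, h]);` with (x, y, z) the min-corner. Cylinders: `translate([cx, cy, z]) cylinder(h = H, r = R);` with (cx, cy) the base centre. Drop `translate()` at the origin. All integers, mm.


translate([392, 563, 0]) cylinder(h = 22, r = 178);
translate([392, 563, 22]) cylinder(h = 271, r = 72);
translate([392, 563, 293]) cylinder(h = 22, r = 178);


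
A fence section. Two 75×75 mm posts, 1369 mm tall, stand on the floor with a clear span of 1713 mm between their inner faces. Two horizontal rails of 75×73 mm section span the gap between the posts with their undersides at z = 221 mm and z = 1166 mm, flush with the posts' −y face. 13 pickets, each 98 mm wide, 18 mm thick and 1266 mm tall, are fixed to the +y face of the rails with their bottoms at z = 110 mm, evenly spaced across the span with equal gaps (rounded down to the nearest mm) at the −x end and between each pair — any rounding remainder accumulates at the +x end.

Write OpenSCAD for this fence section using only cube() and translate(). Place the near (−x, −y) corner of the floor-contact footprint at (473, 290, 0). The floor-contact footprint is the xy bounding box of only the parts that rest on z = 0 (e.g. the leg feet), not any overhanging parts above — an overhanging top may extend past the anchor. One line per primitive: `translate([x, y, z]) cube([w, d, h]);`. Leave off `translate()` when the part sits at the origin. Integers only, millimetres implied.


translate([473, 290, 0]) cube([75, 75, 1369]);
translate([2261, 290, 0]) cube([75, 75, 1369]);
translate([548, 290, 221]) cube([1713, 75, 73]);
translate([548, 290, 1166]) cube([1713, 75, 73]);
translate([579, 365, 110]) cube([98, 18, 1266]);
translate([708, 365, 110]) cube([98, 18, 1266]);
translate([837, 365, 110]) cube([98, 18, 1266]);
translate([966, 365, 110]) cube([98, 18, 1266]);
translate([1095, 365, 110]) cube([98, 18, 1266]);
translate([1224, 365, 110]) cube([98, 18, 1266]);
translate([1353, 365, 110]) cube([98, 18, 1266]);
translate([1482, 365, 110]) cube([98, 18, 1266]);
translate([1611, 365, 110]) cube([98, 18, 1266]);
translate([1740, 365, 110]) cube([98, 18, 1266]);
translate([1869, 365, 110]) cube([98, 18, 1266]);
translate([1998, 365, 110]) cube([98, 18, 1266]);
translate([2127, 365, 110]) cube([98, 18, 1266]);


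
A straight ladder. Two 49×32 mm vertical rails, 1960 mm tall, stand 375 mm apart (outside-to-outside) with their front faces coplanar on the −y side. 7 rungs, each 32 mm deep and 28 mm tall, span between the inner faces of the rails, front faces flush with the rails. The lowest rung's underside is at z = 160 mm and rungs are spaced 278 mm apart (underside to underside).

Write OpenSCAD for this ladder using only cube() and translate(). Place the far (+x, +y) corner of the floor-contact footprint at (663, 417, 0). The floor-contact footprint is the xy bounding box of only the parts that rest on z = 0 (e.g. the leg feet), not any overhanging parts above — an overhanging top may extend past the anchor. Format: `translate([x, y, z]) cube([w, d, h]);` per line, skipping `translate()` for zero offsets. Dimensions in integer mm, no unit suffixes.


translate([288, 385, 0]) cube([49, 32, 1960]);
translate([614, 385, 0]) cube([49, 32, 1960]);
translate([337, 385, 160]) cube([277, 32, 28]);
translate([337, 385, 438]) cube([277, 32, 28]);
translate([337, 385, 716]) cube([277, 32, 28]);
translate([337, 385, 994]) cube([277, 32, 28]);
translate([337, 385, 1272]) cube([277, 32, 28]);
translate([337, 385, 1550]) cube([277, 32, 28]);
translate([337, 385, 1828]) cube([277, 32, 28]);


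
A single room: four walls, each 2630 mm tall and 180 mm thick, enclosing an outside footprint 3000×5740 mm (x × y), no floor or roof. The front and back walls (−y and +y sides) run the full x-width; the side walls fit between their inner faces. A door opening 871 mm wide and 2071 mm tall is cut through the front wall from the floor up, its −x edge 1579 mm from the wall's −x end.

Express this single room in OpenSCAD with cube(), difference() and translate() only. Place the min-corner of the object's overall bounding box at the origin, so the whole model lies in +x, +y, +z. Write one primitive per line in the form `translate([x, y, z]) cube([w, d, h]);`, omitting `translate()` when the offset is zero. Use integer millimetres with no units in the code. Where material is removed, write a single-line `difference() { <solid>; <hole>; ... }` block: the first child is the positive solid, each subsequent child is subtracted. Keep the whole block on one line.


difference() { cube([3000, 180, 2630]); translate([1579, 0, 0]) cube([871, 180, 2071]); }
translate([0, 5560, 0]) cube([3000, 180, 2630]);
translate([0, 180, 0]) cube([180, 5380, 2630]);
translate([2820, 180, 0]) cube([180, 5380, 2630]);


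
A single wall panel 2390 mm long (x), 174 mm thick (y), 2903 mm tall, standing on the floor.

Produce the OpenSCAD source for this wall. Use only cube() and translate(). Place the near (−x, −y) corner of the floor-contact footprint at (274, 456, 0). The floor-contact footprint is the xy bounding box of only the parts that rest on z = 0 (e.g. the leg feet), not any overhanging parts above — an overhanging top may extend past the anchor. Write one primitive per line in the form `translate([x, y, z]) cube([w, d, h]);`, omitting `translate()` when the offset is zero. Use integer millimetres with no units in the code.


translate([274, 456, 0]) cube([2390, 174, 2903]);


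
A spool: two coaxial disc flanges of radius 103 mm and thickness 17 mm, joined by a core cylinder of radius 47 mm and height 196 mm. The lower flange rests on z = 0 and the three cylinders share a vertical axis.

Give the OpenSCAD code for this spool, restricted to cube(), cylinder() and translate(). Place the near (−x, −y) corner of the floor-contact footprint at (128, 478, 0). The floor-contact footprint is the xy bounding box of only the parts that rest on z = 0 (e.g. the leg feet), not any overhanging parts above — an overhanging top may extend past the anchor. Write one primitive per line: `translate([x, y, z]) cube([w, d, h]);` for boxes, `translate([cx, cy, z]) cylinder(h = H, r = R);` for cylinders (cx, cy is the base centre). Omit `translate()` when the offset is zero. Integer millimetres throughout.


translate([231, 581, 0]) cylinder(h = 17, r = 103);
translate([231, 581, 17]) cylinder(h = 196, r = 47);
translate([231, 581, 213]) cylinder(h = 17, r = 103);


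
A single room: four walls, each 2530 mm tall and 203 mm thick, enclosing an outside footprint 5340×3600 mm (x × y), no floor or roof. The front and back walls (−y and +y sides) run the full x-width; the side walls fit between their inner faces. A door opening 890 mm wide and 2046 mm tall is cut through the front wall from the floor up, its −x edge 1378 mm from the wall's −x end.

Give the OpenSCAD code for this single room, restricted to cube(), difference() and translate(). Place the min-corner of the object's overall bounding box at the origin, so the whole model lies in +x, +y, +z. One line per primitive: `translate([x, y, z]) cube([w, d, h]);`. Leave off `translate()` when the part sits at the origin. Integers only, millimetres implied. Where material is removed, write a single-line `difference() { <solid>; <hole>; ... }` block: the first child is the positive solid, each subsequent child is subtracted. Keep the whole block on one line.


difference() { cube([5340, 203, 2530]); translate([1378, 0, 0]) cube([890, 203, 2046]); }
translate([0, 3397, 0]) cube([5340, 203, 2530]);
translate([0, 203, 0]) cube([203, 3194, 2530]);
translate([5137, 203, 0]) cube([203, 3194, 2530]);


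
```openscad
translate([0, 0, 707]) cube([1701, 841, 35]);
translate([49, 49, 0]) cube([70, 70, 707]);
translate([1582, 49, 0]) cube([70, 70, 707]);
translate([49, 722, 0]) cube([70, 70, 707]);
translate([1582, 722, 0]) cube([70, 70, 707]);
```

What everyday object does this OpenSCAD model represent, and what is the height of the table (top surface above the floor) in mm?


A table. The table height is 742 mm.

A 1701×841×35 slab sits at z = 707 on four 70 mm square posts — a table. The top surface is at 707 + 35 = 742 mm.


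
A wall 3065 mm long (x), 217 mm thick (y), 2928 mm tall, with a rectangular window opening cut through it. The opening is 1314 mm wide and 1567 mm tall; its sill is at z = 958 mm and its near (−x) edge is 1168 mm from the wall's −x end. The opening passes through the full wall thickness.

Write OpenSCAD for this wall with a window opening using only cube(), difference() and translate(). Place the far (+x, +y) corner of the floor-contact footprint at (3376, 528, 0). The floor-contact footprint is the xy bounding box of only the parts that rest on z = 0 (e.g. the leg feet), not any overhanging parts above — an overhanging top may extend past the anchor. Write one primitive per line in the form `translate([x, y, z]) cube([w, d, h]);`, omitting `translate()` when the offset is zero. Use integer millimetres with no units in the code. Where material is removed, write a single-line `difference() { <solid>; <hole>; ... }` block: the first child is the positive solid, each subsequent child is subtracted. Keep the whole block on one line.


difference() { translate([311, 311, 0]) cube([3065, 217, 2928]); translate([1479, 311, 958]) cube([1314, 217, 1567]); }


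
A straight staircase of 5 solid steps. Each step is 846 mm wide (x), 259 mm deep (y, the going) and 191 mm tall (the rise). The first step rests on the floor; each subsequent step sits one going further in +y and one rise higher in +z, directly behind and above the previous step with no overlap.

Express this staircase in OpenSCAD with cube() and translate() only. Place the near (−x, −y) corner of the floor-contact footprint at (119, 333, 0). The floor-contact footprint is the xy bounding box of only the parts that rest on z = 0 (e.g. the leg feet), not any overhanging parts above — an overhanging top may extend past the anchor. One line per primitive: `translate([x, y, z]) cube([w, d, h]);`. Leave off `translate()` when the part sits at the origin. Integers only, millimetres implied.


translate([119, 333, 0]) cube([846, 259, 191]);
translate([119, 592, 191]) cube([846, 259, 191]);
translate([119, 851, 382]) cube([846, 259, 191]);
translate([119, 1110, 573]) cube([846, 259, 191]);
translate([119, 1369, 764]) cube([846, 259, 191]);


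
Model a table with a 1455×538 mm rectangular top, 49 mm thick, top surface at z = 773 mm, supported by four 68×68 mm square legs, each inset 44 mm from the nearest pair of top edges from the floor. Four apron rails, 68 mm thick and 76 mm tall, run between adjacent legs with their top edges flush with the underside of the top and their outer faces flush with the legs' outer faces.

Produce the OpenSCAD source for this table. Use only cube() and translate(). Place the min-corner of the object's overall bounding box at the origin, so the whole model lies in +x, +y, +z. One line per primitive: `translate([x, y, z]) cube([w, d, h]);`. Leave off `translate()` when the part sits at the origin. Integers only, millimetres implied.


translate([0, 0, 724]) cube([1455, 538, 49]);
translate([44, 44, 0]) cube([68, 68, 724]);
translate([1343, 44, 0]) cube([68, 68, 724]);
translate([44, 426, 0]) cube([68, 68, 724]);
translate([1343, 426, 0]) cube([68, 68, 724]);
translate([112, 44, 648]) cube([1231, 68, 76]);
translate([112, 426, 648]) cube([1231, 68, 76]);
translate([44, 112, 648]) cube([68, 314, 76]);
translate([1343, 112, 648]) cube([68, 314, 76]);


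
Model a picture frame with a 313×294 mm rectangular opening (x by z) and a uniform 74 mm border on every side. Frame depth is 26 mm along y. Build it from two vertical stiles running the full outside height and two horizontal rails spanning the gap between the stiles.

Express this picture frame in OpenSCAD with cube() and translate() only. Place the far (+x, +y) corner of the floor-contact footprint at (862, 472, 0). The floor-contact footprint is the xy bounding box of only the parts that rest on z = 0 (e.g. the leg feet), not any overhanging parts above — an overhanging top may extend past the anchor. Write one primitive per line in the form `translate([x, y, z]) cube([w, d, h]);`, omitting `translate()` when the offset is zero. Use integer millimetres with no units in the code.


translate([401, 446, 0]) cube([74, 26, 442]);
translate([788, 446, 0]) cube([74, 26, 442]);
translate([475, 446, 0]) cube([313, 26, 74]);
translate([475, 446, 368]) cube([313, 26, 74]);


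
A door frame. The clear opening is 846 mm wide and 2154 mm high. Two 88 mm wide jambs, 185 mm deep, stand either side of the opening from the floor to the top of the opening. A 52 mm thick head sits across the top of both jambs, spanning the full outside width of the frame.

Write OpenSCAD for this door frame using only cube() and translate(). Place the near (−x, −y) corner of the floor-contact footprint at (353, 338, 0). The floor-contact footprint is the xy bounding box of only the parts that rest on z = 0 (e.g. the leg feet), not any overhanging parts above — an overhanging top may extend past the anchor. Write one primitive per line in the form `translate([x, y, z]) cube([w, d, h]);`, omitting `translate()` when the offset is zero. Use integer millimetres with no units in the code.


translate([353, 338, 0]) cube([88, 185, 2154]);
translate([1287, 338, 0]) cube([88, 185, 2154]);
translate([353, 338, 2154]) cube([1022, 185, 52]);


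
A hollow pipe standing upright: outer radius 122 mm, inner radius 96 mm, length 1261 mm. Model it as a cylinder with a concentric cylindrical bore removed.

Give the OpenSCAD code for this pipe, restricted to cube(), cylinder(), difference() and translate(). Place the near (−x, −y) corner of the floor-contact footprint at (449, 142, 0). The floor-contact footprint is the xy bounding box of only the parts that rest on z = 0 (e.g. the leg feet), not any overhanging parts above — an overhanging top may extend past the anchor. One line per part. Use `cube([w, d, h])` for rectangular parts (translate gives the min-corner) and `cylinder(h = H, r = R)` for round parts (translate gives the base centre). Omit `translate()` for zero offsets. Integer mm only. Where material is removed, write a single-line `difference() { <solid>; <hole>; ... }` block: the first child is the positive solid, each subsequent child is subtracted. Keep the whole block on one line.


difference() { translate([571, 264, 0]) cylinder(h = 1261, r = 122); translate([571, 264, 0]) cylinder(h = 1261, r = 96); }


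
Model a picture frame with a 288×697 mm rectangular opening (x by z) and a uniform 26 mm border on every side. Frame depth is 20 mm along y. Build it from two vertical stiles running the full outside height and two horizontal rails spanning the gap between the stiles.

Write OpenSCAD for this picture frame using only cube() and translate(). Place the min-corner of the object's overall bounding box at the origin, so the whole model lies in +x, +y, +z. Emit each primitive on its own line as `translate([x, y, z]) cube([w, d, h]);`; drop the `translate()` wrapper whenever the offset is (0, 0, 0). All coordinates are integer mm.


cube([26, 20, 749]);
translate([314, 0, 0]) cube([26, 20, 749]);
translate([26, 0, 0]) cube([288, 20, 26]);
translate([26, 0, 723]) cube([288, 20, 26]);


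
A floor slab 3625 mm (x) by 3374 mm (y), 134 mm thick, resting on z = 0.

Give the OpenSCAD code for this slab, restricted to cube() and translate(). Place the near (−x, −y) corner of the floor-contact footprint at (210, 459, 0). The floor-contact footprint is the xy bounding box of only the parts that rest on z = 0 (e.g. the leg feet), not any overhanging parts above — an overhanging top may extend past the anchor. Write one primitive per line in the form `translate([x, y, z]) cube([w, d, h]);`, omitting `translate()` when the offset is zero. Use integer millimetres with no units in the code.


translate([210, 459, 0]) cube([3625, 3374, 134]);


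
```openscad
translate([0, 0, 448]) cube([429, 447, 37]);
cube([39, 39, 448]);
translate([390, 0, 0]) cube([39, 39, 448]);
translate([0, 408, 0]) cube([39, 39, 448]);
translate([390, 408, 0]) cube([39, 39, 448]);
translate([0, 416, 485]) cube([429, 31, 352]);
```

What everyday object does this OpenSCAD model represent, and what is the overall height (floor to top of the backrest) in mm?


A chair. The overall height is 837 mm.

A slab on four corner posts with a tall panel at the back — a chair. The seat slab sits at z = 448 with thickness 37, and the 352 mm backrest starts at the seat top, so the overall height is 448 + 37 + 352 = 837 mm.


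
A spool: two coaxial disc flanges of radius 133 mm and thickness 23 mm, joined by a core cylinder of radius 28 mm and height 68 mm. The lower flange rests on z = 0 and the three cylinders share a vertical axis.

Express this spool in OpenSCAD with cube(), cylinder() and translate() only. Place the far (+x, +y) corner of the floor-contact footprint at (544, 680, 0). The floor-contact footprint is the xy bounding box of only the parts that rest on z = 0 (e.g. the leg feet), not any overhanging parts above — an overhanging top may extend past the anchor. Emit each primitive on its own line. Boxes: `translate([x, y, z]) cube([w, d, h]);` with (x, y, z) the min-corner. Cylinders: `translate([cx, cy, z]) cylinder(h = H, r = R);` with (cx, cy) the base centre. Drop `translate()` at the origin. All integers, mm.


translate([411, 547, 0]) cylinder(h = 23, r = 133);
translate([411, 547, 23]) cylinder(h = 68, r = 28);
translate([411, 547, 91]) cylinder(h = 23, r = 133);


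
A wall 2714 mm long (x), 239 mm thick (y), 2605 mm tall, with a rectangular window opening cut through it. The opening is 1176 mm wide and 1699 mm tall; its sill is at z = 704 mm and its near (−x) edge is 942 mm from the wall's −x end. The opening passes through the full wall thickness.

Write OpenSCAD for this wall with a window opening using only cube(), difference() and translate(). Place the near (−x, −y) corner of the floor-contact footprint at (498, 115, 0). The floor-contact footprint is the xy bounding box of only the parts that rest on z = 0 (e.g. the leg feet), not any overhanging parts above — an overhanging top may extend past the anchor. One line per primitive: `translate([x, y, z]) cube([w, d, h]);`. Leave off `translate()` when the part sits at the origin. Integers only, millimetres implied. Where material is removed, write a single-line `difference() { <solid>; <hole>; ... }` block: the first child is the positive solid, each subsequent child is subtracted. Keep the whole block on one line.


difference() { translate([498, 115, 0]) cube([2714, 239, 2605]); translate([1440, 115, 704]) cube([1176, 239, 1699]); }


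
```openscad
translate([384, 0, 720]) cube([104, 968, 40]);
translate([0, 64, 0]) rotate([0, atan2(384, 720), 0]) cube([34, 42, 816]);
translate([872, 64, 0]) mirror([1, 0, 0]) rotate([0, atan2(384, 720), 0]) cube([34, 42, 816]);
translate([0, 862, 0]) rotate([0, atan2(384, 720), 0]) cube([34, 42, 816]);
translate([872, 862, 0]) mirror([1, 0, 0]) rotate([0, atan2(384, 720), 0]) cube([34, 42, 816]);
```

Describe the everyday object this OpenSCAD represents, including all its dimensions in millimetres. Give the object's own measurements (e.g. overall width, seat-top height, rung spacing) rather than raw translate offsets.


A sawhorse. A 104×968×40 mm beam (x, y, z) sits on two A-frame leg pairs. Each pair is two raked legs of 34×42 mm section (42 mm along y) splaying symmetrically in x. Each leg rises 720 mm vertically over 384 mm of horizontal reach and is 816 mm long along its own axis. Every leg's outer bottom edge rests on the floor and its outer top edge meets a bottom edge of the beam — the left legs (tilting toward +x) meet the beam's −x bottom edge, the right legs (their mirror images, tilting toward −x) meet its +x bottom edge — so the leg tops tuck under the beam, the beam's underside is 720 mm above the floor, and the feet are 872 mm apart outside-to-outside with the beam centred between them. The two leg pairs are set in 64 mm from either end of the beam.


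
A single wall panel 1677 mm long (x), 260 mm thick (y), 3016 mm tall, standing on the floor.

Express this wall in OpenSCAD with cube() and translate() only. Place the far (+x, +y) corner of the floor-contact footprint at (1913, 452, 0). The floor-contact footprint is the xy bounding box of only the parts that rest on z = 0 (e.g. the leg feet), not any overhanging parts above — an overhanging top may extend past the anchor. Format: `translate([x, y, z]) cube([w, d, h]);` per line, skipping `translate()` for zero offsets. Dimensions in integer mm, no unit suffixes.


translate([236, 192, 0]) cube([1677, 260, 3016]);


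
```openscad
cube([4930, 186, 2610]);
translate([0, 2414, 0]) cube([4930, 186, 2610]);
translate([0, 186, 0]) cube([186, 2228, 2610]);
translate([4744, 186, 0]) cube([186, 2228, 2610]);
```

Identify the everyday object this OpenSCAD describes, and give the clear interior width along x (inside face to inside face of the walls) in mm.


A house (or room) frame. The interior width is 4558 mm.

Four 2610 mm walls enclosing a rectangle with no floor or roof — a room or house frame. Outside width is 4930 mm and wall thickness is 186 mm, so the interior width is 4930 − 2 × 186 = 4558 mm.


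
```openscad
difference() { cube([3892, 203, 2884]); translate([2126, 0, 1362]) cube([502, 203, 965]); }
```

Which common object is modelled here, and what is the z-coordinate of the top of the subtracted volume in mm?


A wall with a window opening. The window head height is 2327 mm.

A wall with a rectangular opening subtracted — a window. Sill at z = 1362, opening 965 mm tall, so the head is at 1362 + 965 = 2327 mm.


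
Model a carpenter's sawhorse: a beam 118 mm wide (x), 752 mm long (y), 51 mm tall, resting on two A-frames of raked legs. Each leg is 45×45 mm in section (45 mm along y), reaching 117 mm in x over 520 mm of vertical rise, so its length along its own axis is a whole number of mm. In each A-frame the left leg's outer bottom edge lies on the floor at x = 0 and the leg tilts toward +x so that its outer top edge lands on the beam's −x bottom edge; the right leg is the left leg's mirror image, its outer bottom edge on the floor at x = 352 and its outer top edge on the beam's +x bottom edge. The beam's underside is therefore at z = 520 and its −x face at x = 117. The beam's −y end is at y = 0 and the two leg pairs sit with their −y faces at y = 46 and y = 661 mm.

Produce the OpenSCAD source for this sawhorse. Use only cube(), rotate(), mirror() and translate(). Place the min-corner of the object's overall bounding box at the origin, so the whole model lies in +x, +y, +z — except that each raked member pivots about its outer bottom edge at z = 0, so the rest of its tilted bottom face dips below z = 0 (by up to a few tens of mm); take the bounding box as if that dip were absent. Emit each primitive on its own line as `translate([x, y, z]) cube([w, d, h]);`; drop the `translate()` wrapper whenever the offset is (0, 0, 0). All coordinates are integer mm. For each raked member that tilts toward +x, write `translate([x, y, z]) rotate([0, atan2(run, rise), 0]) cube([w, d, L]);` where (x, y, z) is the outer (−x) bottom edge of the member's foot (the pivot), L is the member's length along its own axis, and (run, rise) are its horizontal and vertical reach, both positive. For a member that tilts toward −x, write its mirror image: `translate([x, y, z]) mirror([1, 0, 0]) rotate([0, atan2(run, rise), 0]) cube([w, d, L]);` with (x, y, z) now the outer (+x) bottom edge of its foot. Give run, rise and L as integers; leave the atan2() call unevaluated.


translate([117, 0, 520]) cube([118, 752, 51]);
translate([0, 46, 0]) rotate([0, atan2(117, 520), 0]) cube([45, 45, 533]);
translate([352, 46, 0]) mirror([1, 0, 0]) rotate([0, atan2(117, 520), 0]) cube([45, 45, 533]);
translate([0, 661, 0]) rotate([0, atan2(117, 520), 0]) cube([45, 45, 533]);
translate([352, 661, 0]) mirror([1, 0, 0]) rotate([0, atan2(117, 520), 0]) cube([45, 45, 533]);


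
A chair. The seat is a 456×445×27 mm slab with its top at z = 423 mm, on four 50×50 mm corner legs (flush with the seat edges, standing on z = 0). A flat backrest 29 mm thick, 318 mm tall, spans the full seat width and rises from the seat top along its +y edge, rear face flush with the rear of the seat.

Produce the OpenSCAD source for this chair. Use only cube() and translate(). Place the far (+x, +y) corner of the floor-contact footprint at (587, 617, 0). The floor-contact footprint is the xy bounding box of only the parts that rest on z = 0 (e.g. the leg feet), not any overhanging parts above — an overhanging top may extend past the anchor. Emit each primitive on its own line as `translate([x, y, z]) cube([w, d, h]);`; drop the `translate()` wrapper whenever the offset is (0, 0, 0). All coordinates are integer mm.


translate([131, 172, 396]) cube([456, 445, 27]);
translate([131, 172, 0]) cube([50, 50, 396]);
translate([537, 172, 0]) cube([50, 50, 396]);
translate([131, 567, 0]) cube([50, 50, 396]);
translate([537, 567, 0]) cube([50, 50, 396]);
translate([131, 588, 423]) cube([456, 29, 318]);


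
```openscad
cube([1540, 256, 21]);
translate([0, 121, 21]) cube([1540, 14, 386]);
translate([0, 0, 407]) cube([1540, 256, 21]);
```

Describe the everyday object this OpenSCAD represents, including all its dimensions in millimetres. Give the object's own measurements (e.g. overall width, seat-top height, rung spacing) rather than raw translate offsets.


An I-beam lying along x, 1540 mm long. Overall section height 428 mm. Two flanges 256 mm wide (y) and 21 mm thick, one on the floor and one at the top; a web 14 mm thick runs between them, centred on the flange width.


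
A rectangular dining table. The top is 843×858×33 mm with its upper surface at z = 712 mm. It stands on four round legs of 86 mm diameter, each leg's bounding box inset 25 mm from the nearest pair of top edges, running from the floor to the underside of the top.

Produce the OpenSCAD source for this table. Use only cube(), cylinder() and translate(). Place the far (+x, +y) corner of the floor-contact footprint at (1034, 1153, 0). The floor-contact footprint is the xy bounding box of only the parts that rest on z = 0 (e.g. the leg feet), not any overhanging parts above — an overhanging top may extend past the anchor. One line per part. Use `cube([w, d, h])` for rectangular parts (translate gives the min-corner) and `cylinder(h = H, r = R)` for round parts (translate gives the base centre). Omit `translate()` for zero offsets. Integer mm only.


// leg_h = 712 - 33 = 679
translate([216, 320, 679]) cube([843, 858, 33]);
translate([284, 388, 0]) cylinder(h = 679, r = 43);
translate([991, 388, 0]) cylinder(h = 679, r = 43);
translate([284, 1110, 0]) cylinder(h = 679, r = 43);
translate([991, 1110, 0]) cylinder(h = 679, r = 43);


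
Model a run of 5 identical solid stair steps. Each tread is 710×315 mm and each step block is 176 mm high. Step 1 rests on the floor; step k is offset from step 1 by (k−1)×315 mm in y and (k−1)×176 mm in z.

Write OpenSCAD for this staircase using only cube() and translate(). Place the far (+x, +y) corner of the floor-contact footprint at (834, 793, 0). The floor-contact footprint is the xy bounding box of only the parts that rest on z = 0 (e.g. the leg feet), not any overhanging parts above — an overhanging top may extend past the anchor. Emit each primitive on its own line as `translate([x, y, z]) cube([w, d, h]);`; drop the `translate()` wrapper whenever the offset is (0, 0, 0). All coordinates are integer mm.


translate([124, 478, 0]) cube([710, 315, 176]);
translate([124, 793, 176]) cube([710, 315, 176]);
translate([124, 1108, 352]) cube([710, 315, 176]);
translate([124, 1423, 528]) cube([710, 315, 176]);
translate([124, 1738, 704]) cube([710, 315, 176]);


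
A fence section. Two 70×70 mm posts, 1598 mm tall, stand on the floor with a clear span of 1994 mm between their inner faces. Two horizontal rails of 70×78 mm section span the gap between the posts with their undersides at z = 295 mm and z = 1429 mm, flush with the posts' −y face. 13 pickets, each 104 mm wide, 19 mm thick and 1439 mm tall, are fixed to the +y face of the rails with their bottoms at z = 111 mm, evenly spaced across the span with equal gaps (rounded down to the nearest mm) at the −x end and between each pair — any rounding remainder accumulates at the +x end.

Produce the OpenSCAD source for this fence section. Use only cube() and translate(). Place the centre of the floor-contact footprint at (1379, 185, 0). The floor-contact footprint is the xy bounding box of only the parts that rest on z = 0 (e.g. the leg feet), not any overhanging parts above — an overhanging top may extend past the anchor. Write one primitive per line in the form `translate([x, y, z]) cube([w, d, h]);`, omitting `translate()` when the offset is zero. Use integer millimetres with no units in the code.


translate([312, 150, 0]) cube([70, 70, 1598]);
translate([2376, 150, 0]) cube([70, 70, 1598]);
translate([382, 150, 295]) cube([1994, 70, 78]);
translate([382, 150, 1429]) cube([1994, 70, 78]);
translate([427, 220, 111]) cube([104, 19, 1439]);
translate([576, 220, 111]) cube([104, 19, 1439]);
translate([725, 220, 111]) cube([104, 19, 1439]);
translate([874, 220, 111]) cube([104, 19, 1439]);
translate([1023, 220, 111]) cube([104, 19, 1439]);
translate([1172, 220, 111]) cube([104, 19, 1439]);
translate([1321, 220, 111]) cube([104, 19, 1439]);
translate([1470, 220, 111]) cube([104, 19, 1439]);
translate([1619, 220, 111]) cube([104, 19, 1439]);
translate([1768, 220, 111]) cube([104, 19, 1439]);
translate([1917, 220, 111]) cube([104, 19, 1439]);
translate([2066, 220, 111]) cube([104, 19, 1439]);
translate([2215, 220, 111]) cube([104, 19, 1439]);


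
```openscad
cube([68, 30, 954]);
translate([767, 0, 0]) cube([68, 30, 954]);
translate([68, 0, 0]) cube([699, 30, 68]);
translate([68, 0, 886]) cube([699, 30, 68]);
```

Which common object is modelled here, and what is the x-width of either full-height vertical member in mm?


A picture frame. The border width is 68 mm.

Four thin pieces enclosing a rectangular opening — a picture frame. The two full-height stiles are 954 mm tall; the top rail sits at z = 886 and is 68 mm tall, so the border above the opening is 954 − 886 = 68 mm, matching the stile x-width.


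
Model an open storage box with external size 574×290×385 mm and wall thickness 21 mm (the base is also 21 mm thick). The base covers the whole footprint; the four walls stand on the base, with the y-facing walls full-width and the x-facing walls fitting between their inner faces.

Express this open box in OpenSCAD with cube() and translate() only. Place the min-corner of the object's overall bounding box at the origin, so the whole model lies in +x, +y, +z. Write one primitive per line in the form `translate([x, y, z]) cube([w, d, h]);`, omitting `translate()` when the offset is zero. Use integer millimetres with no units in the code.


cube([574, 290, 21]);
translate([0, 0, 21]) cube([574, 21, 364]);
translate([0, 269, 21]) cube([574, 21, 364]);
translate([0, 21, 21]) cube([21, 248, 364]);
translate([553, 21, 21]) cube([21, 248, 364]);


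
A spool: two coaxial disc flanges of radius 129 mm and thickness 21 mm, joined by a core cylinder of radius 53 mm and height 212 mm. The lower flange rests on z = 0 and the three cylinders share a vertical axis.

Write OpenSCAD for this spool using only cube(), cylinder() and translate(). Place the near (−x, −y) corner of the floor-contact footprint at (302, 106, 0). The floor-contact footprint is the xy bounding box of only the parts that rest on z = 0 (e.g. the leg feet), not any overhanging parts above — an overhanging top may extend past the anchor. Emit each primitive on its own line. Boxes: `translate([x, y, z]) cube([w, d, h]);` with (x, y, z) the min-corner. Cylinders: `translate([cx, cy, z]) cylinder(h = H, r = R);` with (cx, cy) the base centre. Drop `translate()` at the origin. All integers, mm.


translate([431, 235, 0]) cylinder(h = 21, r = 129);
translate([431, 235, 21]) cylinder(h = 212, r = 53);
translate([431, 235, 233]) cylinder(h = 21, r = 129);


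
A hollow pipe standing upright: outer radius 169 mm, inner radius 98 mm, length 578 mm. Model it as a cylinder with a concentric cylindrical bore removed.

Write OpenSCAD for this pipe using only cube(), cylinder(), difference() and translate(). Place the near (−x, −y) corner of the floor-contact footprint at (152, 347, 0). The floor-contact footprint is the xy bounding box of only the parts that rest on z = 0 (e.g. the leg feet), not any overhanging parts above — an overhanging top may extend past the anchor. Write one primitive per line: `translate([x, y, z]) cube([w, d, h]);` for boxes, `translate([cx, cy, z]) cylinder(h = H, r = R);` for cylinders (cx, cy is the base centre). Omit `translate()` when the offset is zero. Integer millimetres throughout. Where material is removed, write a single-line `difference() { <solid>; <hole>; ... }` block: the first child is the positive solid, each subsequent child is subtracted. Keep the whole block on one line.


difference() { translate([321, 516, 0]) cylinder(h = 578, r = 169); translate([321, 516, 0]) cylinder(h = 578, r = 98); }


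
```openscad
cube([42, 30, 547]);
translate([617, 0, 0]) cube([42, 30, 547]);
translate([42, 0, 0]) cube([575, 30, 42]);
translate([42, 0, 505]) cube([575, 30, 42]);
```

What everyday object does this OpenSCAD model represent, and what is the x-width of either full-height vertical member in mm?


A picture frame. The border width is 42 mm.

Four thin pieces enclosing a rectangular opening — a picture frame. The two full-height stiles are 547 mm tall; the top rail sits at z = 505 and is 42 mm tall, so the border above the opening is 547 − 505 = 42 mm, matching the stile x-width.


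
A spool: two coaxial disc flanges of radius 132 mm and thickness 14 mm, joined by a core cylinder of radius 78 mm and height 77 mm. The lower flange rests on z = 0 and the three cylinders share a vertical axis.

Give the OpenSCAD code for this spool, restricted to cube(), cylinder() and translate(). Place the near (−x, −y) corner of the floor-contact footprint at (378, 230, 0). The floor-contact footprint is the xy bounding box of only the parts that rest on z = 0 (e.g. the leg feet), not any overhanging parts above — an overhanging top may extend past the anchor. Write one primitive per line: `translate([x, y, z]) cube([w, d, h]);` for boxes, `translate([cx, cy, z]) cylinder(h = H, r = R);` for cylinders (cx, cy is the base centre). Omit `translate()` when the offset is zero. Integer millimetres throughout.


translate([510, 362, 0]) cylinder(h = 14, r = 132);
translate([510, 362, 14]) cylinder(h = 77, r = 78);
translate([510, 362, 91]) cylinder(h = 14, r = 132);


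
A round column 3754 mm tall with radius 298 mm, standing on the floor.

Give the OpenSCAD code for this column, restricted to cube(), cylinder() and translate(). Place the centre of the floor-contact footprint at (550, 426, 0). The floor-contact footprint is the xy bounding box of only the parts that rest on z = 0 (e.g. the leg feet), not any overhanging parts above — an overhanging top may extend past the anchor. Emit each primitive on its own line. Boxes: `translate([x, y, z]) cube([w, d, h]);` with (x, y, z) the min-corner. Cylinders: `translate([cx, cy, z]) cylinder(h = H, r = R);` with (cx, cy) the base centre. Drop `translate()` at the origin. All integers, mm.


translate([550, 426, 0]) cylinder(h = 3754, r = 298);


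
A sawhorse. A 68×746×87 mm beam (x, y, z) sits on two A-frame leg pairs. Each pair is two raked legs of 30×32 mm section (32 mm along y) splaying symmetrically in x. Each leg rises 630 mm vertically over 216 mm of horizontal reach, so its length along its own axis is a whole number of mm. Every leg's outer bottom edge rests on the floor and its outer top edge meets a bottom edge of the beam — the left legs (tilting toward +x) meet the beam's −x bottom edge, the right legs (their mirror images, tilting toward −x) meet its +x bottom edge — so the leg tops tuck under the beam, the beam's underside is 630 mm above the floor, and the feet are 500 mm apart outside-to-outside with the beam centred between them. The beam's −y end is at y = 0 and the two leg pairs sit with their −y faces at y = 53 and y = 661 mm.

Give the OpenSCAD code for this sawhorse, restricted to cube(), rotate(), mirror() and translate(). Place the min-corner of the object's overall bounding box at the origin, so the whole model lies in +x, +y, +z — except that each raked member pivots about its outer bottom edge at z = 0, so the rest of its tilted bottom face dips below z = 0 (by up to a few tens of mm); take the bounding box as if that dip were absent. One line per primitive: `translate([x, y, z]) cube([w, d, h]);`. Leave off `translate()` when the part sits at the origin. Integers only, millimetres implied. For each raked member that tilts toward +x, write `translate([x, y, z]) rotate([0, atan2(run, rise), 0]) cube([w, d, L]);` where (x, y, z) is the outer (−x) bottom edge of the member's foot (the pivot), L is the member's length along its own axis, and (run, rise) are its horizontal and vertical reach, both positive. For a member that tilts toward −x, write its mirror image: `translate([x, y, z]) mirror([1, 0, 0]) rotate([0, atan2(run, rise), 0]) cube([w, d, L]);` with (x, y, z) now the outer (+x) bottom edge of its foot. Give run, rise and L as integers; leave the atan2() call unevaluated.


translate([216, 0, 630]) cube([68, 746, 87]);
translate([0, 53, 0]) rotate([0, atan2(216, 630), 0]) cube([30, 32, 666]);
translate([500, 53, 0]) mirror([1, 0, 0]) rotate([0, atan2(216, 630), 0]) cube([30, 32, 666]);
translate([0, 661, 0]) rotate([0, atan2(216, 630), 0]) cube([30, 32, 666]);
translate([500, 661, 0]) mirror([1, 0, 0]) rotate([0, atan2(216, 630), 0]) cube([30, 32, 666]);
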